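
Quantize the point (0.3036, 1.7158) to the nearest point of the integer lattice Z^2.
(0, 2)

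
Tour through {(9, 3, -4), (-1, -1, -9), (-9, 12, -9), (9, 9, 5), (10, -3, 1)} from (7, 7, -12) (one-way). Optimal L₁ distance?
90
(one optimal route: (7, 7, -12) → (9, 3, -4) → (9, 9, 5) → (10, -3, 1) → (-1, -1, -9) → (-9, 12, -9))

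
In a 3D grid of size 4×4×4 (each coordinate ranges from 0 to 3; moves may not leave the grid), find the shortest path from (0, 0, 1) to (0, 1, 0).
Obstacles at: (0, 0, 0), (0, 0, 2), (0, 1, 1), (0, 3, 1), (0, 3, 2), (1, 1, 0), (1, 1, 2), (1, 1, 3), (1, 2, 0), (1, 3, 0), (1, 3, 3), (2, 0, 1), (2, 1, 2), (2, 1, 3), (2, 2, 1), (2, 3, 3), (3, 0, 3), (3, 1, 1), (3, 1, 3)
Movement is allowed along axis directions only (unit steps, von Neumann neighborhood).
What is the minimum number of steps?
6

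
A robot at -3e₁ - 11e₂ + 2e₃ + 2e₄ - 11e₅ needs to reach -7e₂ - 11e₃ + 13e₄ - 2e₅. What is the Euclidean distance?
19.8997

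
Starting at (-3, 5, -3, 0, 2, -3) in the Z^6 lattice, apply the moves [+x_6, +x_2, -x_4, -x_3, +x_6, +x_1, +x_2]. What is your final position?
(-2, 7, -4, -1, 2, -1)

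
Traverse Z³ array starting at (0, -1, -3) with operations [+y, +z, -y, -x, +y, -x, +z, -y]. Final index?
(-2, -1, -1)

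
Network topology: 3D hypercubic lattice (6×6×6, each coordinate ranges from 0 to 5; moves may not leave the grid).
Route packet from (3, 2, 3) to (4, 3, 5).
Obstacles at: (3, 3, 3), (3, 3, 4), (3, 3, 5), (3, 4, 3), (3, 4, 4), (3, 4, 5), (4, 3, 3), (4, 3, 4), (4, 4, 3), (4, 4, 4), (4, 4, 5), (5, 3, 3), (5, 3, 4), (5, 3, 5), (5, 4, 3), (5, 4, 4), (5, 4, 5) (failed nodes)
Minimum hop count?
4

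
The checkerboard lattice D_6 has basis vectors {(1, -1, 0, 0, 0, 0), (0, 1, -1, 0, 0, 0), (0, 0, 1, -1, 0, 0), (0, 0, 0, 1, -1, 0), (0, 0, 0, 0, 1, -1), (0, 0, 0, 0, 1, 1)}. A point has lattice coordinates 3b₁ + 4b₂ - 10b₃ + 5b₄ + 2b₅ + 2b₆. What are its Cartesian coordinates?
(3, 1, -14, 15, -1, 0)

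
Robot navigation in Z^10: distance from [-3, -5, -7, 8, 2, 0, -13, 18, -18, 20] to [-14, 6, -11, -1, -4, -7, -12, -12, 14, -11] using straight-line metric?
57.5326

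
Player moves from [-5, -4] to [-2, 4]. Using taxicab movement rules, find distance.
11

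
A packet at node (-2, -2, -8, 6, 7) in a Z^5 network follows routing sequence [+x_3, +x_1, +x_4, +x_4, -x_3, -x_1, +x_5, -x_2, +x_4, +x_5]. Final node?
(-2, -3, -8, 9, 9)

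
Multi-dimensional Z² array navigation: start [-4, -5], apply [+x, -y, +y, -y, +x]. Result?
(-2, -6)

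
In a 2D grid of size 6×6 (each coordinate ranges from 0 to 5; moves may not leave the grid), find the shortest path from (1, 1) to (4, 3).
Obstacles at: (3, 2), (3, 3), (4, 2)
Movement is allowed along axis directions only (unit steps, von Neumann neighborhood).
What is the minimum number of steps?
7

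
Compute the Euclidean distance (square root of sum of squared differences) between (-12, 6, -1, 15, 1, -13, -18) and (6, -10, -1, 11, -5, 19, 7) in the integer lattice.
47.7598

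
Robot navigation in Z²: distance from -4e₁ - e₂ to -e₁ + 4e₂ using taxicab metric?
8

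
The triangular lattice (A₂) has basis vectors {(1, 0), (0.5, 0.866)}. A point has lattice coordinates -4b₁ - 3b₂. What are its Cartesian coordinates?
(-5.5, -2.598)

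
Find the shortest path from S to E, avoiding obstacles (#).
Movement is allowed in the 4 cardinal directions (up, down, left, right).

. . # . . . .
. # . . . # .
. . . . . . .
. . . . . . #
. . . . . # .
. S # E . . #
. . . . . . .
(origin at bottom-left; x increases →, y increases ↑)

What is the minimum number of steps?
4
(one shortest path: (1, 1) → (1, 0) → (2, 0) → (3, 0) → (3, 1))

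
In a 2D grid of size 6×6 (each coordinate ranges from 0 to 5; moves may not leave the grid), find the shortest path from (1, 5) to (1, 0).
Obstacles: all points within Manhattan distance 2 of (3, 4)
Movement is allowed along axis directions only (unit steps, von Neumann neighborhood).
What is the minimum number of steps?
7
(one shortest path: (1, 5) → (0, 5) → (0, 4) → (0, 3) → (1, 3) → (1, 2) → (1, 1) → (1, 0))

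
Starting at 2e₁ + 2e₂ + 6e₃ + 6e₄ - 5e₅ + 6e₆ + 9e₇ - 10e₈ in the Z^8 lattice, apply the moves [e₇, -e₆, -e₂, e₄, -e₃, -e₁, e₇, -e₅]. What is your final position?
(1, 1, 5, 7, -6, 5, 11, -10)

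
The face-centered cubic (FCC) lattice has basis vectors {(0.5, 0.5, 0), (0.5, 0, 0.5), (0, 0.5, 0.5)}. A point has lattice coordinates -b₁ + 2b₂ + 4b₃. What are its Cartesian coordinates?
(0.5, 1.5, 3)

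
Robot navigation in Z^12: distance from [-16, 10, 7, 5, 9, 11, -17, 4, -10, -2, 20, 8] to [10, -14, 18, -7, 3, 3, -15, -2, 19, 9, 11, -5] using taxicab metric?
157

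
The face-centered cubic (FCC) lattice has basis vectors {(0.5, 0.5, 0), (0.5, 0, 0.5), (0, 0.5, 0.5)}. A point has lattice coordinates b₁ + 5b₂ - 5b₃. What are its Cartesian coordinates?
(3, -2, 0)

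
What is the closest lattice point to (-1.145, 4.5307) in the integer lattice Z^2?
(-1, 5)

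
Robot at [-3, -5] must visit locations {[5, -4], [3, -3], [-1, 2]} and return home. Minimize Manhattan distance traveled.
30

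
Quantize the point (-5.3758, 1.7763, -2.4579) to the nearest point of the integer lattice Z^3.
(-5, 2, -2)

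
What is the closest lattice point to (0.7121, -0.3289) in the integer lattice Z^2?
(1, 0)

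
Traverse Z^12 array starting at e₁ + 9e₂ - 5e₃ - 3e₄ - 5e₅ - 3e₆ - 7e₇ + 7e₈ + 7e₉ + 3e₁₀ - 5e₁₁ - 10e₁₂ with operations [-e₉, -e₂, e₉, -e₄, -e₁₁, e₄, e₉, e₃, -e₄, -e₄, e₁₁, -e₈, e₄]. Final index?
(1, 8, -4, -4, -5, -3, -7, 6, 8, 3, -5, -10)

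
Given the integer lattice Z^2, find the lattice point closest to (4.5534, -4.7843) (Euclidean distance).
(5, -5)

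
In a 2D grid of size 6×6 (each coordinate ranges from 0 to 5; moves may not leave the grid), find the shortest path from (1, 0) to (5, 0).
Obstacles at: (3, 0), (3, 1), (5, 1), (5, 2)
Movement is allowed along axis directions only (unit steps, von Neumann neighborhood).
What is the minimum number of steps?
8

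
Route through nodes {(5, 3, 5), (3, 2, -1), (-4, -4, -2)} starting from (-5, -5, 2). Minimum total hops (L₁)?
29
(one optimal route: (-5, -5, 2) → (-4, -4, -2) → (3, 2, -1) → (5, 3, 5))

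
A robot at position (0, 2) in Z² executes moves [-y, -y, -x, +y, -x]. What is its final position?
(-2, 1)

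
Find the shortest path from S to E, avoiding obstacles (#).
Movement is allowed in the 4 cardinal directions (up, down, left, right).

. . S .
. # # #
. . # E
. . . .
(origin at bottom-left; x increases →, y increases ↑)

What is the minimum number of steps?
9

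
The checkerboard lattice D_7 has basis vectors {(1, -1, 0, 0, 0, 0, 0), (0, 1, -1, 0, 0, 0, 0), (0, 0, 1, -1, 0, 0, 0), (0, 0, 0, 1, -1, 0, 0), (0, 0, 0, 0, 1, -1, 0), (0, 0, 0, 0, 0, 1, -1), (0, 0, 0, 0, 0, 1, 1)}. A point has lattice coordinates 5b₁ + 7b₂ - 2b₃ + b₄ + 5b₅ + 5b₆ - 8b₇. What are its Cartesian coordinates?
(5, 2, -9, 3, 4, -8, -13)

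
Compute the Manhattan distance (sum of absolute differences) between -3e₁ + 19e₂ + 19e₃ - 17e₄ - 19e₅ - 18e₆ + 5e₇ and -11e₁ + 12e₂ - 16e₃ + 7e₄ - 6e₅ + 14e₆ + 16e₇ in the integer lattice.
130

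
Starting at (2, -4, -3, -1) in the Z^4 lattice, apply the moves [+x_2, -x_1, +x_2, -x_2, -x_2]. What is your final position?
(1, -4, -3, -1)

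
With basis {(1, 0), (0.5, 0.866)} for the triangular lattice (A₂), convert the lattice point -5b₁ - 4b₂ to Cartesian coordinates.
(-7, -3.464)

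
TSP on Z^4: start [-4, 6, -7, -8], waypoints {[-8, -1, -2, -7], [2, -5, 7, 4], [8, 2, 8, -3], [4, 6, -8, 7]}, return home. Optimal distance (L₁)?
126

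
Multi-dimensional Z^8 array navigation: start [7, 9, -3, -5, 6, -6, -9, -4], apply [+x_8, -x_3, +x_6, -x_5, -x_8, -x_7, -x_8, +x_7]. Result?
(7, 9, -4, -5, 5, -5, -9, -5)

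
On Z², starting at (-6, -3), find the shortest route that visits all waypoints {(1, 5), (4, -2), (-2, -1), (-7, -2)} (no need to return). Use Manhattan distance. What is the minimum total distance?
25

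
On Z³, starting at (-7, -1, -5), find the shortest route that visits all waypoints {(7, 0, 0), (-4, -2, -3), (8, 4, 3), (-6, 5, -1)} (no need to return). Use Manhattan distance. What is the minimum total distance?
44
(one optimal route: (-7, -1, -5) → (-4, -2, -3) → (-6, 5, -1) → (7, 0, 0) → (8, 4, 3))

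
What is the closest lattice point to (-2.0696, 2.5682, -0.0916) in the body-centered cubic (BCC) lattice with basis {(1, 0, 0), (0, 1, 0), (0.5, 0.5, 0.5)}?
(-2, 3, 0)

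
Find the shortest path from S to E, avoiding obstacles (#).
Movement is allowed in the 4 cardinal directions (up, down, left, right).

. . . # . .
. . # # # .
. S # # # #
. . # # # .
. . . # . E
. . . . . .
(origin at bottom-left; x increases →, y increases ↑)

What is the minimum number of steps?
8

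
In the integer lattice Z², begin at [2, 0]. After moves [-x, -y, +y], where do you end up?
(1, 0)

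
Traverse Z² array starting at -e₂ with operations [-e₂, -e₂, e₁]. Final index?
(1, -3)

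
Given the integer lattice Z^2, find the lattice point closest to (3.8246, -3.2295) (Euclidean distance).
(4, -3)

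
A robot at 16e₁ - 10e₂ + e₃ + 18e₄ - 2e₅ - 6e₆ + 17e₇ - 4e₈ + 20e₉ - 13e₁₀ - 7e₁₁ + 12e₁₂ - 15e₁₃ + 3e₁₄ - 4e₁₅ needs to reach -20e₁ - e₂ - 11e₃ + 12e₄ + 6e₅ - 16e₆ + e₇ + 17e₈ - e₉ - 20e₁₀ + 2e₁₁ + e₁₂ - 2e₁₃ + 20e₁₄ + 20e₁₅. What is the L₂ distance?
64.3739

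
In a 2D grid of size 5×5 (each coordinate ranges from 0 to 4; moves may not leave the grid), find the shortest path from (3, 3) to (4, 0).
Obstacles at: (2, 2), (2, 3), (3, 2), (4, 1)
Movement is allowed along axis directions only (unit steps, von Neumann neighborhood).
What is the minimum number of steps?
10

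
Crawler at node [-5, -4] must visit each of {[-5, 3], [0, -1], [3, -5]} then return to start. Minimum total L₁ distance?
32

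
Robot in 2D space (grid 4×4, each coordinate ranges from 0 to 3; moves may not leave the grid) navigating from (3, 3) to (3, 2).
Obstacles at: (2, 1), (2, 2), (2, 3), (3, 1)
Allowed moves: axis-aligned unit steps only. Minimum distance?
1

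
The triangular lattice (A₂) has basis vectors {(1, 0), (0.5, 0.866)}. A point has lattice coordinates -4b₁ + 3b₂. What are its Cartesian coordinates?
(-2.5, 2.598)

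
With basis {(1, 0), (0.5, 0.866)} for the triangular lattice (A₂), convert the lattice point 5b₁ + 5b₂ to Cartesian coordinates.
(7.5, 4.33)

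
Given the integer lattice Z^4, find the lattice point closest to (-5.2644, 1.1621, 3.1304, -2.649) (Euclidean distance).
(-5, 1, 3, -3)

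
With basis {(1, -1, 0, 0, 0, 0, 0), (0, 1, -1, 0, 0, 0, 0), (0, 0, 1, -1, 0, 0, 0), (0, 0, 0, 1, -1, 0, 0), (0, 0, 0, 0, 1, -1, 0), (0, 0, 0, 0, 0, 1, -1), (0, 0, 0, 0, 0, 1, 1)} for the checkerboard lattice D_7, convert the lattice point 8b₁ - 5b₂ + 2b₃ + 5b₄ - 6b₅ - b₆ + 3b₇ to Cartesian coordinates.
(8, -13, 7, 3, -11, 8, 4)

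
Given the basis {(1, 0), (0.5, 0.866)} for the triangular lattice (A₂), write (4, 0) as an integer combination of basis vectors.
4b₁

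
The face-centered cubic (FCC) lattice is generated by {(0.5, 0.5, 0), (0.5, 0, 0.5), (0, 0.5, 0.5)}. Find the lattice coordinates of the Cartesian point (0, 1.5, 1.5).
3b₃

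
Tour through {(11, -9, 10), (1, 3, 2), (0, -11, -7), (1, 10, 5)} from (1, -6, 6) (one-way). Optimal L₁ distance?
81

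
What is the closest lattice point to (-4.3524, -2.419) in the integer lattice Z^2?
(-4, -2)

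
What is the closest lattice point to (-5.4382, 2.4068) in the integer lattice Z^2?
(-5, 2)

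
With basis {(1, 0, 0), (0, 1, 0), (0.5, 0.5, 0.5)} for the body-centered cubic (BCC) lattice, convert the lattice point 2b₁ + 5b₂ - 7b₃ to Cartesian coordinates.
(-1.5, 1.5, -3.5)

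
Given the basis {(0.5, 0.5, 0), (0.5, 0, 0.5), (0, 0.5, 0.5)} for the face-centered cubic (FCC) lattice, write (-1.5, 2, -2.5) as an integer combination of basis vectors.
3b₁ - 6b₂ + b₃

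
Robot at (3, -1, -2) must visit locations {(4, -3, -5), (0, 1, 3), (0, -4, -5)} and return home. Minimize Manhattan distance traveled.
34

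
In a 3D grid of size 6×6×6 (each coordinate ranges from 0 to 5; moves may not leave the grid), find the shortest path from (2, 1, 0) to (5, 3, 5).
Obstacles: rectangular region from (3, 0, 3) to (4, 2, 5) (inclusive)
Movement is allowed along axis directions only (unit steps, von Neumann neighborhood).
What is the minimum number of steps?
10
(one shortest path: (2, 1, 0) → (3, 1, 0) → (4, 1, 0) → (5, 1, 0) → (5, 2, 0) → (5, 3, 0) → (5, 3, 1) → (5, 3, 2) → (5, 3, 3) → (5, 3, 4) → (5, 3, 5))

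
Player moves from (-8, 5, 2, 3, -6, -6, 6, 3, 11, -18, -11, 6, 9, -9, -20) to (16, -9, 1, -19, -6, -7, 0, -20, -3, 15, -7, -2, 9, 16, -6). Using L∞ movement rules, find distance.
33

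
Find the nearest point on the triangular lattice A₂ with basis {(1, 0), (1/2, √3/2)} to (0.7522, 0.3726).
(1, 0)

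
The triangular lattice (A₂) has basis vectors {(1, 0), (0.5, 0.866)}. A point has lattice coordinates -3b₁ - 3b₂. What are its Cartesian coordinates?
(-4.5, -2.598)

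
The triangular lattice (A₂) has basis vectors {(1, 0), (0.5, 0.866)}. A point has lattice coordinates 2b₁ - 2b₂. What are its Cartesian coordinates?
(1, -1.732)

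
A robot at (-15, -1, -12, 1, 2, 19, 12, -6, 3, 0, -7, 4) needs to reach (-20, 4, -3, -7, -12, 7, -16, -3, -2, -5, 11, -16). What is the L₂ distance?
45.8476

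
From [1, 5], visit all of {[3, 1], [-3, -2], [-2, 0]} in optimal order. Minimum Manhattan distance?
15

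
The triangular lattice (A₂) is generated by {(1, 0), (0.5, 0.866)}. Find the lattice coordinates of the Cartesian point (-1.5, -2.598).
-3b₂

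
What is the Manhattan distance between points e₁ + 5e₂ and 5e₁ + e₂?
8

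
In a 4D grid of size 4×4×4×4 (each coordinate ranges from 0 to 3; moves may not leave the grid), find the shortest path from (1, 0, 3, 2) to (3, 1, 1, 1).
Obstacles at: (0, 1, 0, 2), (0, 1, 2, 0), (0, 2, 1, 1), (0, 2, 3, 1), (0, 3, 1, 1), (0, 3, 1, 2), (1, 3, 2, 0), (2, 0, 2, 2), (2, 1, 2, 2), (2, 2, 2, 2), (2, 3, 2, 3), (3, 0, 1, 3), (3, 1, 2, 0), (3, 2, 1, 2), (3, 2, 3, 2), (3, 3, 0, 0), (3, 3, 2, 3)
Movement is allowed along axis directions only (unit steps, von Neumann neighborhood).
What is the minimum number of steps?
6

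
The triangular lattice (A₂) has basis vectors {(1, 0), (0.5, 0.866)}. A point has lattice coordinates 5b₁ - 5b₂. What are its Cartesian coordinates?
(2.5, -4.33)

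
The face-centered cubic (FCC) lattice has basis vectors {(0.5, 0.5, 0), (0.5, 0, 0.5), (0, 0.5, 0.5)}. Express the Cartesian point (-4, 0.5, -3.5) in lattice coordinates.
-8b₂ + b₃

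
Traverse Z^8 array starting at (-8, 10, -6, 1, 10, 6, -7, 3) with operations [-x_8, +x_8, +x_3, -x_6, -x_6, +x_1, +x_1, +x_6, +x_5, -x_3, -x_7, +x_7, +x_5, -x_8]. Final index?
(-6, 10, -6, 1, 12, 5, -7, 2)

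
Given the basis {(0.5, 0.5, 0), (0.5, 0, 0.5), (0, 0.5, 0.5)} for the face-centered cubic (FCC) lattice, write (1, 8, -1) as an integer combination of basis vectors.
10b₁ - 8b₂ + 6b₃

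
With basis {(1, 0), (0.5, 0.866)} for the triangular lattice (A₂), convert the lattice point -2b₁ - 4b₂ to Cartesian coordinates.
(-4, -3.464)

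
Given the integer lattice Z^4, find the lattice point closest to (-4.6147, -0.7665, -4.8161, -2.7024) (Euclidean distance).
(-5, -1, -5, -3)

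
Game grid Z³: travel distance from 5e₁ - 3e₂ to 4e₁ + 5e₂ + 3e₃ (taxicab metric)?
12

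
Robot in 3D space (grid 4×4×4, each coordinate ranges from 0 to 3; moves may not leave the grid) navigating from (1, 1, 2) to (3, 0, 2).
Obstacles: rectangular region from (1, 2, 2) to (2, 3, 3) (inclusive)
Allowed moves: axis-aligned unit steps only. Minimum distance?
3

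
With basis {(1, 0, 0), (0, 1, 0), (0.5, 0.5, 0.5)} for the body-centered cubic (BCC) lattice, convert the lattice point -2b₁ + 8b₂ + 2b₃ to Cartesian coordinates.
(-1, 9, 1)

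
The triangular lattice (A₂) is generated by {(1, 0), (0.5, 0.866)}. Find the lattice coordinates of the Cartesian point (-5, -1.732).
-4b₁ - 2b₂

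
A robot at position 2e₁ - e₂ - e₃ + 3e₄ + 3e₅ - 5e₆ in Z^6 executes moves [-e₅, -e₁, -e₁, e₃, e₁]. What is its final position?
(1, -1, 0, 3, 2, -5)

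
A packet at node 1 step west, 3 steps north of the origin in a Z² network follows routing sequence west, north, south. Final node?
(-2, 3)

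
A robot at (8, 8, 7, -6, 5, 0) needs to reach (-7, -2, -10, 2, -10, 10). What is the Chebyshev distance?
17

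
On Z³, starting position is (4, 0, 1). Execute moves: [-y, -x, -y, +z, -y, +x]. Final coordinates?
(4, -3, 2)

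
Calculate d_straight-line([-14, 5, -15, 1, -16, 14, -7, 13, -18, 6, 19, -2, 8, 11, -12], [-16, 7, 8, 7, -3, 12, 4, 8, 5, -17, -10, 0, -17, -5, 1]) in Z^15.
62.0081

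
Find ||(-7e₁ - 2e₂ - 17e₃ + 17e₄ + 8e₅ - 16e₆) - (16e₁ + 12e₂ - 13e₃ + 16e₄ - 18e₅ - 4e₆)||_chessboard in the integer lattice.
26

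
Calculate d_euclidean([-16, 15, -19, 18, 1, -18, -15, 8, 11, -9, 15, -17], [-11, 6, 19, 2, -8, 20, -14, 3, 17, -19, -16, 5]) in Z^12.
70.2709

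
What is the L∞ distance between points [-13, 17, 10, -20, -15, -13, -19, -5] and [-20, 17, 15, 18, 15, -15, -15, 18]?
38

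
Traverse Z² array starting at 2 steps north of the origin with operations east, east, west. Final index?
(1, 2)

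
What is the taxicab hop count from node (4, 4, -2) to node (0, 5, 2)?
9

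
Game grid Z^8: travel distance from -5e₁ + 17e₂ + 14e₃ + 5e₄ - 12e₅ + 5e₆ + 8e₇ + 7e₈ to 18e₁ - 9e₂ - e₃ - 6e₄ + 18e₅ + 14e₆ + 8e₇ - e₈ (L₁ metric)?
122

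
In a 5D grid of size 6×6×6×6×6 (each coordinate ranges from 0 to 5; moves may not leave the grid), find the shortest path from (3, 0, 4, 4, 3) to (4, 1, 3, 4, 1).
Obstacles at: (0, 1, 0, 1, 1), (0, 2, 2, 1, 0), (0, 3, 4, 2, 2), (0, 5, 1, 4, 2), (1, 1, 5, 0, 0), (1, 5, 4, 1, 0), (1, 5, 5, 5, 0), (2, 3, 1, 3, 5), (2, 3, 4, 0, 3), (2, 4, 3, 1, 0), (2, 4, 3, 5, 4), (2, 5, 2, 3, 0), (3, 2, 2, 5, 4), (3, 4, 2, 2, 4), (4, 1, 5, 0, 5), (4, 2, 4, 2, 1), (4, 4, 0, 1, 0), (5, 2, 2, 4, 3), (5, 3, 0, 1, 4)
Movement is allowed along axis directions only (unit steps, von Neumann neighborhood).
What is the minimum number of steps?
5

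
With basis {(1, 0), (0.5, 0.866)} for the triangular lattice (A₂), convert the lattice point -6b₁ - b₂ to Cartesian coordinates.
(-6.5, -0.866)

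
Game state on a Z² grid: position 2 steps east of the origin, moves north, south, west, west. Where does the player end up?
(0, 0)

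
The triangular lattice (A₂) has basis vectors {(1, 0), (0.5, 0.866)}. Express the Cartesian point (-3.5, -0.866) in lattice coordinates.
-3b₁ - b₂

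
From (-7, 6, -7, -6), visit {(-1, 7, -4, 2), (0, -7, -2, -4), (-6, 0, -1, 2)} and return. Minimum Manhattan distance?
80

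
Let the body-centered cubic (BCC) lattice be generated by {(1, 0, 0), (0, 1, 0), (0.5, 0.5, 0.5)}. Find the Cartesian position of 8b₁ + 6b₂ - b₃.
(7.5, 5.5, -0.5)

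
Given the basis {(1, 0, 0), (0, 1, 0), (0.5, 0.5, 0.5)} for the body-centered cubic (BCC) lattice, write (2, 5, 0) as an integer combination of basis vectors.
2b₁ + 5b₂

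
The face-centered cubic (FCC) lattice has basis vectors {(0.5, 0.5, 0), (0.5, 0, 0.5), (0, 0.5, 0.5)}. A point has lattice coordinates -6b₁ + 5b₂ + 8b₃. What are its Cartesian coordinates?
(-0.5, 1, 6.5)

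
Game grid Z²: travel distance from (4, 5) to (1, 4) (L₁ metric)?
4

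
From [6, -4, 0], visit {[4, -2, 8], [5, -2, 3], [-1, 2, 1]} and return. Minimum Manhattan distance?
42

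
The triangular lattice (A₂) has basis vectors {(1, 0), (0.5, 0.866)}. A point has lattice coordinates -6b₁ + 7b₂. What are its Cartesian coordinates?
(-2.5, 6.062)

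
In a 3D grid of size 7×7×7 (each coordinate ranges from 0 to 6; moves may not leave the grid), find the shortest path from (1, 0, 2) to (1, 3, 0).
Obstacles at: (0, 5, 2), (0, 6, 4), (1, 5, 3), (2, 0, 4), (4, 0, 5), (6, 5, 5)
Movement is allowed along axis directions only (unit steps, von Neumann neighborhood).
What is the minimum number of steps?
5
(one shortest path: (1, 0, 2) → (1, 1, 2) → (1, 2, 2) → (1, 3, 2) → (1, 3, 1) → (1, 3, 0))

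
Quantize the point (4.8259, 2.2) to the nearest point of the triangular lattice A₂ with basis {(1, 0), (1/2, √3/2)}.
(5, 1.732)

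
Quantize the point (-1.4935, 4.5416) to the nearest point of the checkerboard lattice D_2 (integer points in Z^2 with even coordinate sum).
(-1, 5)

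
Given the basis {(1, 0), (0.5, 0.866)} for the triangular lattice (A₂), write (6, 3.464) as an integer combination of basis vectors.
4b₁ + 4b₂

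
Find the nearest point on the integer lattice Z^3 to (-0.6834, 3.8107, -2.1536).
(-1, 4, -2)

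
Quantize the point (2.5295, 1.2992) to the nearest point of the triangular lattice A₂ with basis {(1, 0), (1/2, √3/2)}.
(2.5, 0.866)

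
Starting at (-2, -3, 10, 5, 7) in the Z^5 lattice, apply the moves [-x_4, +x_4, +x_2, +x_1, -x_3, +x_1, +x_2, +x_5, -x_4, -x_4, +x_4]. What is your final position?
(0, -1, 9, 4, 8)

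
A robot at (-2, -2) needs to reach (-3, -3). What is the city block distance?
2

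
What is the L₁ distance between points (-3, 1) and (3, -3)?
10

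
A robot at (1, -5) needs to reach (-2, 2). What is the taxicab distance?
10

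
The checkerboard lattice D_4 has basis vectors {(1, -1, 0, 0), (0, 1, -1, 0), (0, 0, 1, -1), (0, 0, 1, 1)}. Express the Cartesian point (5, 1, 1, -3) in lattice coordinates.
5b₁ + 6b₂ + 5b₃ + 2b₄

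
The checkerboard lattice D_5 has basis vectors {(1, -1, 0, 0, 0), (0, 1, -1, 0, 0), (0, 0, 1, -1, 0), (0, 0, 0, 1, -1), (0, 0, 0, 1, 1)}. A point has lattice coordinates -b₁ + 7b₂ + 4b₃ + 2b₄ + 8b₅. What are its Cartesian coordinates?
(-1, 8, -3, 6, 6)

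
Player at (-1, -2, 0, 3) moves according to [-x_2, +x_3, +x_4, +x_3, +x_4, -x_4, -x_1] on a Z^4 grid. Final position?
(-2, -3, 2, 4)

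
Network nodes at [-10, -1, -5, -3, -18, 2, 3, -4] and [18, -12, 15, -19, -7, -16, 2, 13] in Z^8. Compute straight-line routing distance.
47.9166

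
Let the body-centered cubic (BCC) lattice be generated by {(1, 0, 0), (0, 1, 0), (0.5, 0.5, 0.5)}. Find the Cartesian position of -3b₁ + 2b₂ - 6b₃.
(-6, -1, -3)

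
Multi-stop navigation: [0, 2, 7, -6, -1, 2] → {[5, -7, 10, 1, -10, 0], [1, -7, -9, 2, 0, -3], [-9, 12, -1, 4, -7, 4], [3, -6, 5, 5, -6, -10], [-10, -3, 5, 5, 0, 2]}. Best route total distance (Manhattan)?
163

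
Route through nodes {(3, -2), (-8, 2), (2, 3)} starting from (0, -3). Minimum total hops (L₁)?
21
(one optimal route: (0, -3) → (3, -2) → (2, 3) → (-8, 2))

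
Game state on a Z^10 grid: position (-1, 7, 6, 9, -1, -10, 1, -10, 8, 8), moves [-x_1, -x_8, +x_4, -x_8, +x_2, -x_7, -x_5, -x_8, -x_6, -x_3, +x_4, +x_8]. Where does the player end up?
(-2, 8, 5, 11, -2, -11, 0, -12, 8, 8)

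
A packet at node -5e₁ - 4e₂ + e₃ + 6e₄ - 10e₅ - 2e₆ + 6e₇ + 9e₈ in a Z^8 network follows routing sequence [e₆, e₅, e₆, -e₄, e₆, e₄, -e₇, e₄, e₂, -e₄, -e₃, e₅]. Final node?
(-5, -3, 0, 6, -8, 1, 5, 9)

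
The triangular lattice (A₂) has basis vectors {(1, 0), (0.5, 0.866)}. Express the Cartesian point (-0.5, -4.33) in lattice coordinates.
2b₁ - 5b₂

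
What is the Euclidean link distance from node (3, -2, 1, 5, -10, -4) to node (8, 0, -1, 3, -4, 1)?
9.89949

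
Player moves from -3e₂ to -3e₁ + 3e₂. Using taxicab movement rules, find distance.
9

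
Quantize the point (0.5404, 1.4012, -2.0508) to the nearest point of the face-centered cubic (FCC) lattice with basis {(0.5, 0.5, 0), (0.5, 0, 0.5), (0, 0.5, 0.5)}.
(0.5, 1.5, -2)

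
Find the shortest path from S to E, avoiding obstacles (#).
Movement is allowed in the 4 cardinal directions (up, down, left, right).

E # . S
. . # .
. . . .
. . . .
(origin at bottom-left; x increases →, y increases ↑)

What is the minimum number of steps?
7
(one shortest path: (3, 3) → (3, 2) → (3, 1) → (2, 1) → (1, 1) → (0, 1) → (0, 2) → (0, 3))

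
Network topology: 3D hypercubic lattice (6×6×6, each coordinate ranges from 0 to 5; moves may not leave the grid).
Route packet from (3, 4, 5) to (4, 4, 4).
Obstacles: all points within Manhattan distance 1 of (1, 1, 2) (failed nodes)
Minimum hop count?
2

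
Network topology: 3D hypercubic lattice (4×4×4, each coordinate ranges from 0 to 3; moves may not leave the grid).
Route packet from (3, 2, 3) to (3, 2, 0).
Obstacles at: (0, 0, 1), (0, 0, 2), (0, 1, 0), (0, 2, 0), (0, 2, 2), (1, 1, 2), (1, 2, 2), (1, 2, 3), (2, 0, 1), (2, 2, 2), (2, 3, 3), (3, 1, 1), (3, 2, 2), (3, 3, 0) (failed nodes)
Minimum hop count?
5
(one shortest path: (3, 2, 3) → (3, 3, 3) → (3, 3, 2) → (3, 3, 1) → (3, 2, 1) → (3, 2, 0))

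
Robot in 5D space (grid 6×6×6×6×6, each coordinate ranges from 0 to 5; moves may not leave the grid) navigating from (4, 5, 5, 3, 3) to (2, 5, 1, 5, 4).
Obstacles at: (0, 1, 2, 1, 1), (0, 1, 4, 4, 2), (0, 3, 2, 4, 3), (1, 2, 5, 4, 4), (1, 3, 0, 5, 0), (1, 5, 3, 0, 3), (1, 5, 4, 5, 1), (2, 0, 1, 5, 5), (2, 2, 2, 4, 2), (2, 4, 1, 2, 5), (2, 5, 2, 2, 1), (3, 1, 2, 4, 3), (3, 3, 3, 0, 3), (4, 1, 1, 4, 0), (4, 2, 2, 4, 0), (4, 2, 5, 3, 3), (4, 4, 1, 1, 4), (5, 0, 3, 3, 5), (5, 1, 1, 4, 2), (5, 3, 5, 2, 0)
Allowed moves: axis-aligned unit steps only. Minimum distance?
9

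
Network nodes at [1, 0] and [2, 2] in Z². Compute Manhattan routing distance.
3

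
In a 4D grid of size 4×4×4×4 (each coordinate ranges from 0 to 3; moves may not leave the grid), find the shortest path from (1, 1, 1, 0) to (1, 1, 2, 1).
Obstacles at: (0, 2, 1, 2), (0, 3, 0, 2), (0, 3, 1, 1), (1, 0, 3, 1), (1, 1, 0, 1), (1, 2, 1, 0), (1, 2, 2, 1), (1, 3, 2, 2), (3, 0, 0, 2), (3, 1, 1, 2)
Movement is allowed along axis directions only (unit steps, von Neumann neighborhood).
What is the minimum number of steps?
2
(one shortest path: (1, 1, 1, 0) → (1, 1, 2, 0) → (1, 1, 2, 1))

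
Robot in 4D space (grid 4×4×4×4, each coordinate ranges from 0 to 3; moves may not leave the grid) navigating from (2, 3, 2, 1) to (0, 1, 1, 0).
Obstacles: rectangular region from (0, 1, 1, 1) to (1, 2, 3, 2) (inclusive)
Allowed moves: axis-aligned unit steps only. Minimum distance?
6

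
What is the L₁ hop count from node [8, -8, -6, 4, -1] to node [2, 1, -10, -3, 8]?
35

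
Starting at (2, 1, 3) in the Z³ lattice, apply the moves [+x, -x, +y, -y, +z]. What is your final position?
(2, 1, 4)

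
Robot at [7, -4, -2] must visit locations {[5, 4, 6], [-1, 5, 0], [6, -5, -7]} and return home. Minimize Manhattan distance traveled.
62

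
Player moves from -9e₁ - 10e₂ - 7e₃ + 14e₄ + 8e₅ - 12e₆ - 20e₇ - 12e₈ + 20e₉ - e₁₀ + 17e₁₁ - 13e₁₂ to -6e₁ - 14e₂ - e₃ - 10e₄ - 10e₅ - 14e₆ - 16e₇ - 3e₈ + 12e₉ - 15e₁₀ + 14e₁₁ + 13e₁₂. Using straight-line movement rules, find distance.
44.7996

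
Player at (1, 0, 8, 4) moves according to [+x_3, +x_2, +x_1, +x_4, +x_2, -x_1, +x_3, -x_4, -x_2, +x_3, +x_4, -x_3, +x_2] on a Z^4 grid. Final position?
(1, 2, 10, 5)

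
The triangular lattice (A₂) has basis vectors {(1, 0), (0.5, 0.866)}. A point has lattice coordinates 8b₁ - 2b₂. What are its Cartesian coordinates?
(7, -1.732)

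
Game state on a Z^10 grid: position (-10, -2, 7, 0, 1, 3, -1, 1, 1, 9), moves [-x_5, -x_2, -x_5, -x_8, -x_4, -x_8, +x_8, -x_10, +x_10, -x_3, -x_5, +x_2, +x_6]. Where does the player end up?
(-10, -2, 6, -1, -2, 4, -1, 0, 1, 9)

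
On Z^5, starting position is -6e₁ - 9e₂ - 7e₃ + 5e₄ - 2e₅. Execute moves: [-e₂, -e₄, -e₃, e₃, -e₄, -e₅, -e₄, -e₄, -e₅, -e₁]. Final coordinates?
(-7, -10, -7, 1, -4)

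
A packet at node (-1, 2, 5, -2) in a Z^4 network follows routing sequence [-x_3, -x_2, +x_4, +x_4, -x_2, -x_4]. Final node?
(-1, 0, 4, -1)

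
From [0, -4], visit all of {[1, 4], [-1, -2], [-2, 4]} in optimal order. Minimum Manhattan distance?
13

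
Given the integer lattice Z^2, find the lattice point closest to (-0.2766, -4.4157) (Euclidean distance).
(0, -4)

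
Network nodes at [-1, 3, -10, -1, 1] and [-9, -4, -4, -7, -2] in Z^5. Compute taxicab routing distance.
30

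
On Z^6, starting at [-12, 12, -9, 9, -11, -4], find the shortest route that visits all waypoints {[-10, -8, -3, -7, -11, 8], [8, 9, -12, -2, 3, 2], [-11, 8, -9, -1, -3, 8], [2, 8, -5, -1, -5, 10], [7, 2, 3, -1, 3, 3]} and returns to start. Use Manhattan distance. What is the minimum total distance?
226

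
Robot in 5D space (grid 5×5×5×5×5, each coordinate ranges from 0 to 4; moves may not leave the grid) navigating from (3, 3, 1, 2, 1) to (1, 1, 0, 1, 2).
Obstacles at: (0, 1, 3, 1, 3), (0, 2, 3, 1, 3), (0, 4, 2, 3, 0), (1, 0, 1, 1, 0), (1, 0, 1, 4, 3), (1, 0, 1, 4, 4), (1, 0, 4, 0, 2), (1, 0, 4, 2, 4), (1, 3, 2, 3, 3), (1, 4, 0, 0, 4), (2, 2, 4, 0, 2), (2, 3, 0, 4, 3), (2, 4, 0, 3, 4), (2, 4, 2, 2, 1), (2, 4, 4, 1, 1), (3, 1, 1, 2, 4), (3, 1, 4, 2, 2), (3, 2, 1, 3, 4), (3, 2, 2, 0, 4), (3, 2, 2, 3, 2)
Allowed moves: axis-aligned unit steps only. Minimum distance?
7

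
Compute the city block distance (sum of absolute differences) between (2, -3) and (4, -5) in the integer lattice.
4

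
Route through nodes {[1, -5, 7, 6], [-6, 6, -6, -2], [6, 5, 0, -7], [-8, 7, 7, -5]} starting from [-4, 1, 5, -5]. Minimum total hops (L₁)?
90
(one optimal route: (-4, 1, 5, -5) → (-8, 7, 7, -5) → (-6, 6, -6, -2) → (6, 5, 0, -7) → (1, -5, 7, 6))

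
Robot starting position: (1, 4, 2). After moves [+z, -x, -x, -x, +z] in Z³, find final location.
(-2, 4, 4)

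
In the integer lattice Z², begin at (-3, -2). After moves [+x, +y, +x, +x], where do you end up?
(0, -1)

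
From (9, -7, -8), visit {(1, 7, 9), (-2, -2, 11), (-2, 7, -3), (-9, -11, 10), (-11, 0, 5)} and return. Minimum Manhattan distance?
134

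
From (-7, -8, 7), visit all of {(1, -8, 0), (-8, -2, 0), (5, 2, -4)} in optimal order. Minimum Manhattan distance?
47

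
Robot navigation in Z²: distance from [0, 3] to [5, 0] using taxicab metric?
8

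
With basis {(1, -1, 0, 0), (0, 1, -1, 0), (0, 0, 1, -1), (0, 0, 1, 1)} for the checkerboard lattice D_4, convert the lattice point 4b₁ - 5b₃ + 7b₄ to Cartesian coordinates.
(4, -4, 2, 12)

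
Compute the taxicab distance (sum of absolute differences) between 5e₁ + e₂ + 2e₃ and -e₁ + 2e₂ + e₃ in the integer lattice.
8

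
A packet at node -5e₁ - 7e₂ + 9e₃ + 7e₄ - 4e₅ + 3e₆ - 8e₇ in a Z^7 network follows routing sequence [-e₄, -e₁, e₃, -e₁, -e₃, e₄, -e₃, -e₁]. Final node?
(-8, -7, 8, 7, -4, 3, -8)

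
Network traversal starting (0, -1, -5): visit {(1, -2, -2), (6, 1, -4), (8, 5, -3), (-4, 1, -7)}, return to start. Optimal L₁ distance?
48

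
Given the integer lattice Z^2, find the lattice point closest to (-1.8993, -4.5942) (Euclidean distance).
(-2, -5)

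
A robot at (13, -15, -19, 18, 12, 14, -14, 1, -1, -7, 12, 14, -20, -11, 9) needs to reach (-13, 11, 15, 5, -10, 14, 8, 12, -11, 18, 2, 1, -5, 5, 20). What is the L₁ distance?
254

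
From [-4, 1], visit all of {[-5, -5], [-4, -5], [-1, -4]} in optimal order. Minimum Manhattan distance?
12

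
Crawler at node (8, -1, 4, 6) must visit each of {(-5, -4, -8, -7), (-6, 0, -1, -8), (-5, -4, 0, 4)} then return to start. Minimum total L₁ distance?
88
(one optimal route: (8, -1, 4, 6) → (-6, 0, -1, -8) → (-5, -4, -8, -7) → (-5, -4, 0, 4) → (8, -1, 4, 6))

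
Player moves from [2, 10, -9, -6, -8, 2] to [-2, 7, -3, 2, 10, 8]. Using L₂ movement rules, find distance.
22.0227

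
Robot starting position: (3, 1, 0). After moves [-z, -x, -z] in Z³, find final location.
(2, 1, -2)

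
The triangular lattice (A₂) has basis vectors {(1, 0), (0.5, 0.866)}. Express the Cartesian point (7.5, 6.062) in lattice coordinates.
4b₁ + 7b₂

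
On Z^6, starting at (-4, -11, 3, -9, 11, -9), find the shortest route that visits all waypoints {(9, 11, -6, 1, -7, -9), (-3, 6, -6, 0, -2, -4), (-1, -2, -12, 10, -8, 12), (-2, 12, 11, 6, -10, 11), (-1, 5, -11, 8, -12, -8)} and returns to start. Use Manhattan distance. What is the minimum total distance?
284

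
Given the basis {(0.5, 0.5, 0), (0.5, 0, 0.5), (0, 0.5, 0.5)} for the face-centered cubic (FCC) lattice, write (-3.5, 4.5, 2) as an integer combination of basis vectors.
-b₁ - 6b₂ + 10b₃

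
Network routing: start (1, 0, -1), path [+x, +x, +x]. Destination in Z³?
(4, 0, -1)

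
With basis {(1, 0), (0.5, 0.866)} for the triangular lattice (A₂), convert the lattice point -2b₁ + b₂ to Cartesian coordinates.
(-1.5, 0.866)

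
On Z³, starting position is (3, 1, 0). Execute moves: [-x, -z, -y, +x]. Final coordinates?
(3, 0, -1)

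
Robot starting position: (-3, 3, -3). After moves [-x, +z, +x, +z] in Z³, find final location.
(-3, 3, -1)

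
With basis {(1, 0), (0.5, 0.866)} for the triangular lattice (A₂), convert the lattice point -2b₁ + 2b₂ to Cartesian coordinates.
(-1, 1.732)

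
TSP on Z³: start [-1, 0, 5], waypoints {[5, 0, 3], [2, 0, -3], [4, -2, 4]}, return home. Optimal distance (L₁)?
32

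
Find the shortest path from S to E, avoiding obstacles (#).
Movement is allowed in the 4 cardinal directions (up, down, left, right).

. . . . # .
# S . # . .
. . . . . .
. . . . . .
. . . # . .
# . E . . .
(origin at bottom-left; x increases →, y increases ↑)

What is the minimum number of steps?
5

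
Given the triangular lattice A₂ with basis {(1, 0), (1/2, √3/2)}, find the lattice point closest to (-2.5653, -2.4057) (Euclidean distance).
(-2.5, -2.598)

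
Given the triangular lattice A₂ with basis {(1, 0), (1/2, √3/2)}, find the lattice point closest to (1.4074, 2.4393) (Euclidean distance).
(1.5, 2.598)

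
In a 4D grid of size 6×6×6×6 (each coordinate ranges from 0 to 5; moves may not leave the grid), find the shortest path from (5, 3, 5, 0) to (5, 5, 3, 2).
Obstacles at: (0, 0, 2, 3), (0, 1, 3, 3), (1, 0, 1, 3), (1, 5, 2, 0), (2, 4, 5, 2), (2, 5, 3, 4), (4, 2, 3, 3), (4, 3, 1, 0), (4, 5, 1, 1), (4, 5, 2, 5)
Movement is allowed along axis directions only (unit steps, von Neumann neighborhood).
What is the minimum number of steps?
6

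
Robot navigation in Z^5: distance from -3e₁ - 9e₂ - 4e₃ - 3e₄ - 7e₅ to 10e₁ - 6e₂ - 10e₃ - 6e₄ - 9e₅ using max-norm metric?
13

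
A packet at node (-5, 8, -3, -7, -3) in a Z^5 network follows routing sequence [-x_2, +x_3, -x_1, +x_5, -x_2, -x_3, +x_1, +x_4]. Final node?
(-5, 6, -3, -6, -2)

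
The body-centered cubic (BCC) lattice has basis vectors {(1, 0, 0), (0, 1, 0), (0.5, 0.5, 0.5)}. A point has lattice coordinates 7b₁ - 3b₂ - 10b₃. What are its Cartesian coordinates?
(2, -8, -5)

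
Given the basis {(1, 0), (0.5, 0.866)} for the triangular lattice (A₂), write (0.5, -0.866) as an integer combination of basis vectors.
b₁ - b₂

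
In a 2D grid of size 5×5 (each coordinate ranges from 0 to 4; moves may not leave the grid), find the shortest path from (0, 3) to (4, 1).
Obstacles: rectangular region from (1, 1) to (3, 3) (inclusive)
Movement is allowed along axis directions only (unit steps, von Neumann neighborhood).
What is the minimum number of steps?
8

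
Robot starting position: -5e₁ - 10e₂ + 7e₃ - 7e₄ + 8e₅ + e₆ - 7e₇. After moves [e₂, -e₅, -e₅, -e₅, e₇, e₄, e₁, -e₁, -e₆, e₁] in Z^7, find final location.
(-4, -9, 7, -6, 5, 0, -6)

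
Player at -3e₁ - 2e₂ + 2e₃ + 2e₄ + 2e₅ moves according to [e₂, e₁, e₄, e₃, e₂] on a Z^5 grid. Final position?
(-2, 0, 3, 3, 2)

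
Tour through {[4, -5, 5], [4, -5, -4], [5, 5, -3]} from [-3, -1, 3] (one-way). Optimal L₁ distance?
34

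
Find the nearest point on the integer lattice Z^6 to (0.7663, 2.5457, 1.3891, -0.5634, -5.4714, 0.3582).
(1, 3, 1, -1, -5, 0)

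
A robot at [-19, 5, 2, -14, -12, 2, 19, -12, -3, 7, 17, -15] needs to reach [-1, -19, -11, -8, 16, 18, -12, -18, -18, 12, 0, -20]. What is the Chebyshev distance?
31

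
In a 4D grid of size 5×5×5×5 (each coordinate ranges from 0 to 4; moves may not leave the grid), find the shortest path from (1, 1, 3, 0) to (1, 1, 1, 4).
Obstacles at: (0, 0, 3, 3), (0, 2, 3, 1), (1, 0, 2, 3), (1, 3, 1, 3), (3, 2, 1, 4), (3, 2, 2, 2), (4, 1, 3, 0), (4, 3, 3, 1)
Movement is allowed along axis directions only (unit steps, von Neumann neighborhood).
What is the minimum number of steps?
6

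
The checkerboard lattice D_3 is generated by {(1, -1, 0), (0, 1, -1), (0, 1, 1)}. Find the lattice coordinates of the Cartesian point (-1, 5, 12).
-b₁ - 4b₂ + 8b₃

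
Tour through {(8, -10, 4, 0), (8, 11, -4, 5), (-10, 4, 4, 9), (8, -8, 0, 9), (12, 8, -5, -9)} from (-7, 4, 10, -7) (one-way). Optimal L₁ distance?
130
(one optimal route: (-7, 4, 10, -7) → (-10, 4, 4, 9) → (8, -10, 4, 0) → (8, -8, 0, 9) → (8, 11, -4, 5) → (12, 8, -5, -9))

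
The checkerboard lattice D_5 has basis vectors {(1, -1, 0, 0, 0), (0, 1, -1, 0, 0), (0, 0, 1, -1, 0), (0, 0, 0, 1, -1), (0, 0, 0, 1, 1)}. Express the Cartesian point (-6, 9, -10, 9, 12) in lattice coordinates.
-6b₁ + 3b₂ - 7b₃ - 5b₄ + 7b₅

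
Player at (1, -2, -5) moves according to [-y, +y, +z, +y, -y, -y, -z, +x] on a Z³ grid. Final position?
(2, -3, -5)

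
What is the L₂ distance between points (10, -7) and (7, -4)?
4.24264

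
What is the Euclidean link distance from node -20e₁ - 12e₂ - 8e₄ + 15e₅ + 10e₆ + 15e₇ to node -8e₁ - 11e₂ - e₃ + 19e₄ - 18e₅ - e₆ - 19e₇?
56.9298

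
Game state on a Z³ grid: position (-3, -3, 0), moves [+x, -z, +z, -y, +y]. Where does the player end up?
(-2, -3, 0)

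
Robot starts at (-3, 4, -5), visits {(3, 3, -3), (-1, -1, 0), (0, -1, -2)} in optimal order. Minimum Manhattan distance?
20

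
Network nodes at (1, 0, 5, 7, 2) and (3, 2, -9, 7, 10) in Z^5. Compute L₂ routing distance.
16.3707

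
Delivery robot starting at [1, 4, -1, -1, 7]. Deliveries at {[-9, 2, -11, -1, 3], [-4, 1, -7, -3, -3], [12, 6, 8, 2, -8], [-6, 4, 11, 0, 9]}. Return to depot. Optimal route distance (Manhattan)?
154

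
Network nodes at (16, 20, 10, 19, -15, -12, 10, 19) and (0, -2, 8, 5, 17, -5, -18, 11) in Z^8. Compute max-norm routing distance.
32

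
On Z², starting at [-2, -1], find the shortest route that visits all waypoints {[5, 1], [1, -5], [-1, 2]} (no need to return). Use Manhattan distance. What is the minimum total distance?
21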